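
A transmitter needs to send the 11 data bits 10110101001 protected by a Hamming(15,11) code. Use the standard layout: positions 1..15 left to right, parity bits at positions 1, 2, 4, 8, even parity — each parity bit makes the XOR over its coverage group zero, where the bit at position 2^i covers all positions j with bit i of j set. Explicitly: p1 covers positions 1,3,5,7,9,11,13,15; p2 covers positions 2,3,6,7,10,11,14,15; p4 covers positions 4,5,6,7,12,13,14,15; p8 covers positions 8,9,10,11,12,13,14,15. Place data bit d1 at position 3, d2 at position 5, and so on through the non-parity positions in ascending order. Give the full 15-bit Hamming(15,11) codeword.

111001110101001

Place data bits at non-power-of-two positions: b3=1, b5=0, b6=1, b7=1, b9=0, b10=1, b11=0, b12=1, b13=0, b14=0, b15=1.
p1 = XOR of data positions {3,5,7,9,11,13,15} = 1⊕0⊕1⊕0⊕0⊕0⊕1 = 1
p2 = XOR of data positions {3,6,7,10,11,14,15} = 1⊕1⊕1⊕1⊕0⊕0⊕1 = 1
p4 = XOR of data positions {5,6,7,12,13,14,15} = 0⊕1⊕1⊕1⊕0⊕0⊕1 = 0
p8 = XOR of data positions {9,10,11,12,13,14,15} = 0⊕1⊕0⊕1⊕0⊕0⊕1 = 1
Codeword b1..b15 = 111001110101001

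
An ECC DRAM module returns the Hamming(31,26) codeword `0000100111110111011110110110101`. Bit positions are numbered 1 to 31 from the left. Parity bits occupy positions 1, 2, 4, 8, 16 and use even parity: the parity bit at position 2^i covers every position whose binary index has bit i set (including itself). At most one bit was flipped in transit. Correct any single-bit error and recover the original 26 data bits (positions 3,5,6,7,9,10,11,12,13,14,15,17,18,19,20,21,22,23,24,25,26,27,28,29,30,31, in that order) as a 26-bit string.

s1: b1⊕b3⊕b5⊕b7⊕b9⊕b11⊕b13⊕b15⊕b17⊕b19⊕b21⊕b23⊕b25⊕b27⊕b29⊕b31 = 0⊕0⊕1⊕0⊕1⊕1⊕0⊕1⊕0⊕1⊕1⊕1⊕0⊕1⊕1⊕1 = 0
s2: b2⊕b3⊕b6⊕b7⊕b10⊕b11⊕b14⊕b15⊕b18⊕b19⊕b22⊕b23⊕b26⊕b27⊕b30⊕b31 = 0⊕0⊕0⊕0⊕1⊕1⊕1⊕1⊕1⊕1⊕0⊕1⊕1⊕1⊕0⊕1 = 0
s4: b4⊕b5⊕b6⊕b7⊕b12⊕b13⊕b14⊕b15⊕b20⊕b21⊕b22⊕b23⊕b28⊕b29⊕b30⊕b31 = 0⊕1⊕0⊕0⊕1⊕0⊕1⊕1⊕1⊕1⊕0⊕1⊕0⊕1⊕0⊕1 = 1
s8: b8⊕b9⊕b10⊕b11⊕b12⊕b13⊕b14⊕b15⊕b24⊕b25⊕b26⊕b27⊕b28⊕b29⊕b30⊕b31 = 1⊕1⊕1⊕1⊕1⊕0⊕1⊕1⊕1⊕0⊕1⊕1⊕0⊕1⊕0⊕1 = 0
s16: b16⊕b17⊕b18⊕b19⊕b20⊕b21⊕b22⊕b23⊕b24⊕b25⊕b26⊕b27⊕b28⊕b29⊕b30⊕b31 = 1⊕0⊕1⊕1⊕1⊕1⊕0⊕1⊕1⊕0⊕1⊕1⊕0⊕1⊕0⊕1 = 1
Syndrome (s16...s1) = 10100 → position 20.
Flip bit 20: corrected codeword = 0000100111110111011010110110101
Data bits at positions 3,5,6,7,9,10,11,12,13,14,15,17,18,19,20,21,22,23,24,25,26,27,28,29,30,31: 01001111011011010110110101

01001111011011010110110101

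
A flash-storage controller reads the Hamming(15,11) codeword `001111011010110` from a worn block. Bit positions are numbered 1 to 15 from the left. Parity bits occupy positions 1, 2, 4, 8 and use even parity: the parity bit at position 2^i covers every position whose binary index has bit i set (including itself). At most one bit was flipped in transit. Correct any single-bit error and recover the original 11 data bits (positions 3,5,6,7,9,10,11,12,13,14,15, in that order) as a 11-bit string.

11101010010

s1: b1⊕b3⊕b5⊕b7⊕b9⊕b11⊕b13⊕b15 = 0⊕1⊕1⊕0⊕1⊕1⊕1⊕0 = 1
s2: b2⊕b3⊕b6⊕b7⊕b10⊕b11⊕b14⊕b15 = 0⊕1⊕1⊕0⊕0⊕1⊕1⊕0 = 0
s4: b4⊕b5⊕b6⊕b7⊕b12⊕b13⊕b14⊕b15 = 1⊕1⊕1⊕0⊕0⊕1⊕1⊕0 = 1
s8: b8⊕b9⊕b10⊕b11⊕b12⊕b13⊕b14⊕b15 = 1⊕1⊕0⊕1⊕0⊕1⊕1⊕0 = 1
Syndrome (s8...s1) = 1101 → position 13.
Flip bit 13: corrected codeword = 001111011010010
Data bits at positions 3,5,6,7,9,10,11,12,13,14,15: 11101010010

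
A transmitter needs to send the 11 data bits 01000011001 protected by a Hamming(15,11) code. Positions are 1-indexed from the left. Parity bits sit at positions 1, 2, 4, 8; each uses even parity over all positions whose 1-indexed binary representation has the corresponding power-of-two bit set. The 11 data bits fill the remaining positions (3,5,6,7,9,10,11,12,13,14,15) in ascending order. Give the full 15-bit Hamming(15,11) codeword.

Place data bits at non-power-of-two positions: b3=0, b5=1, b6=0, b7=0, b9=0, b10=0, b11=1, b12=1, b13=0, b14=0, b15=1.
p1 = XOR of data positions {3,5,7,9,11,13,15} = 0⊕1⊕0⊕0⊕1⊕0⊕1 = 1
p2 = XOR of data positions {3,6,7,10,11,14,15} = 0⊕0⊕0⊕0⊕1⊕0⊕1 = 0
p4 = XOR of data positions {5,6,7,12,13,14,15} = 1⊕0⊕0⊕1⊕0⊕0⊕1 = 1
p8 = XOR of data positions {9,10,11,12,13,14,15} = 0⊕0⊕1⊕1⊕0⊕0⊕1 = 1
Codeword b1..b15 = 100110010011001

100110010011001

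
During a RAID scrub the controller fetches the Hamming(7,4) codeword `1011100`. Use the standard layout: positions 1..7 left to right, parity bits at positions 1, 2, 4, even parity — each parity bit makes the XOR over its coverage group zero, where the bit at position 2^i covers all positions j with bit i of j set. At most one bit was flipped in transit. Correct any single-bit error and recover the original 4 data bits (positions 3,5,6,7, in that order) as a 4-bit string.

0100

s1: b1⊕b3⊕b5⊕b7 = 1⊕1⊕1⊕0 = 1
s2: b2⊕b3⊕b6⊕b7 = 0⊕1⊕0⊕0 = 1
s4: b4⊕b5⊕b6⊕b7 = 1⊕1⊕0⊕0 = 0
Syndrome (s4...s1) = 011 → position 3.
Flip bit 3: corrected codeword = 1001100
Data bits at positions 3,5,6,7: 0100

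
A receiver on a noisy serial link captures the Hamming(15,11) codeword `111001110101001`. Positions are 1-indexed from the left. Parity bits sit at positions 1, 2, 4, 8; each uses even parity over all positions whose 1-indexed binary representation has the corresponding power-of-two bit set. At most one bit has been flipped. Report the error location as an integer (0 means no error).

s1: b1⊕b3⊕b5⊕b7⊕b9⊕b11⊕b13⊕b15 = 1⊕1⊕0⊕1⊕0⊕0⊕0⊕1 = 0
s2: b2⊕b3⊕b6⊕b7⊕b10⊕b11⊕b14⊕b15 = 1⊕1⊕1⊕1⊕1⊕0⊕0⊕1 = 0
s4: b4⊕b5⊕b6⊕b7⊕b12⊕b13⊕b14⊕b15 = 0⊕0⊕1⊕1⊕1⊕0⊕0⊕1 = 0
s8: b8⊕b9⊕b10⊕b11⊕b12⊕b13⊕b14⊕b15 = 1⊕0⊕1⊕0⊕1⊕0⊕0⊕1 = 0
Syndrome (s8...s1) = 0000 → position 0 (no error).

0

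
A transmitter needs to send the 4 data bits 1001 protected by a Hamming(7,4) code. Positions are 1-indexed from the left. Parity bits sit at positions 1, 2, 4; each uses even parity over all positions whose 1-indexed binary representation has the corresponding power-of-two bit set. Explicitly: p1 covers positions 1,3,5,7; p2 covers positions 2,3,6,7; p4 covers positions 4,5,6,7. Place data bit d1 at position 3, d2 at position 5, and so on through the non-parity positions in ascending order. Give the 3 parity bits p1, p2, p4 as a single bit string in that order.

Place data bits at non-power-of-two positions: b3=1, b5=0, b6=0, b7=1.
p1 = XOR of data positions {3,5,7} = 1⊕0⊕1 = 0
p2 = XOR of data positions {3,6,7} = 1⊕0⊕1 = 0
p4 = XOR of data positions {5,6,7} = 0⊕0⊕1 = 1
Parity bits p1,p2,p4 = 001

001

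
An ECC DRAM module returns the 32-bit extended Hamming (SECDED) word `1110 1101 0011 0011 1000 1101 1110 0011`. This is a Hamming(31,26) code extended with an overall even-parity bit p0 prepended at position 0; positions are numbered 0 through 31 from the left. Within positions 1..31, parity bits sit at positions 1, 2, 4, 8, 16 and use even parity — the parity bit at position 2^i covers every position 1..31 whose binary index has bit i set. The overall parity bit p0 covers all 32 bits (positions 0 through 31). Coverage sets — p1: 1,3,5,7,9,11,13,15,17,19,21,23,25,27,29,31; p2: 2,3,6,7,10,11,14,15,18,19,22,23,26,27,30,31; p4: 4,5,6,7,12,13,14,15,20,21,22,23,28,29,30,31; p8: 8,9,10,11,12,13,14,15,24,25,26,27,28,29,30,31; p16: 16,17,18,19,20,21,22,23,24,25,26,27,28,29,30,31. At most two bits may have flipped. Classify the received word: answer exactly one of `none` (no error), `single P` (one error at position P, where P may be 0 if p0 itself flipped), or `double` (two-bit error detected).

single 25

s1: b1⊕b3⊕b5⊕b7⊕b9⊕b11⊕b13⊕b15⊕b17⊕b19⊕b21⊕b23⊕b25⊕b27⊕b29⊕b31 = 1⊕0⊕1⊕1⊕0⊕1⊕0⊕1⊕0⊕0⊕1⊕1⊕1⊕0⊕0⊕1 = 1
s2: b2⊕b3⊕b6⊕b7⊕b10⊕b11⊕b14⊕b15⊕b18⊕b19⊕b22⊕b23⊕b26⊕b27⊕b30⊕b31 = 1⊕0⊕0⊕1⊕1⊕1⊕1⊕1⊕0⊕0⊕0⊕1⊕1⊕0⊕1⊕1 = 0
s4: b4⊕b5⊕b6⊕b7⊕b12⊕b13⊕b14⊕b15⊕b20⊕b21⊕b22⊕b23⊕b28⊕b29⊕b30⊕b31 = 1⊕1⊕0⊕1⊕0⊕0⊕1⊕1⊕1⊕1⊕0⊕1⊕0⊕0⊕1⊕1 = 0
s8: b8⊕b9⊕b10⊕b11⊕b12⊕b13⊕b14⊕b15⊕b24⊕b25⊕b26⊕b27⊕b28⊕b29⊕b30⊕b31 = 0⊕0⊕1⊕1⊕0⊕0⊕1⊕1⊕1⊕1⊕1⊕0⊕0⊕0⊕1⊕1 = 1
s16: b16⊕b17⊕b18⊕b19⊕b20⊕b21⊕b22⊕b23⊕b24⊕b25⊕b26⊕b27⊕b28⊕b29⊕b30⊕b31 = 1⊕0⊕0⊕0⊕1⊕1⊕0⊕1⊕1⊕1⊕1⊕0⊕0⊕0⊕1⊕1 = 1
Syndrome (s16...s1) = 11001 → position 25.
Overall parity (XOR of all 32 bits, including p0): 1⊕1⊕1⊕0⊕1⊕1⊕0⊕1⊕0⊕0⊕1⊕1⊕0⊕0⊕1⊕1⊕1⊕0⊕0⊕0⊕1⊕1⊕0⊕1⊕1⊕1⊕1⊕0⊕0⊕0⊕1⊕1 = 1
Overall=1, syndrome position=25 → single-bit error at position 25.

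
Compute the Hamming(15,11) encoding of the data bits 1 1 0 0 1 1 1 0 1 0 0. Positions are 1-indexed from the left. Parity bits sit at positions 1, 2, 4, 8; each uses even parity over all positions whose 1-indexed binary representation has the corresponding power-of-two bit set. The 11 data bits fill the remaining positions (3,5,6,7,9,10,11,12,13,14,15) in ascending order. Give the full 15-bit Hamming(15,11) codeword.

Place data bits at non-power-of-two positions: b3=1, b5=1, b6=0, b7=0, b9=1, b10=1, b11=1, b12=0, b13=1, b14=0, b15=0.
p1 = XOR of data positions {3,5,7,9,11,13,15} = 1⊕1⊕0⊕1⊕1⊕1⊕0 = 1
p2 = XOR of data positions {3,6,7,10,11,14,15} = 1⊕0⊕0⊕1⊕1⊕0⊕0 = 1
p4 = XOR of data positions {5,6,7,12,13,14,15} = 1⊕0⊕0⊕0⊕1⊕0⊕0 = 0
p8 = XOR of data positions {9,10,11,12,13,14,15} = 1⊕1⊕1⊕0⊕1⊕0⊕0 = 0
Codeword b1..b15 = 111010001110100

111010001110100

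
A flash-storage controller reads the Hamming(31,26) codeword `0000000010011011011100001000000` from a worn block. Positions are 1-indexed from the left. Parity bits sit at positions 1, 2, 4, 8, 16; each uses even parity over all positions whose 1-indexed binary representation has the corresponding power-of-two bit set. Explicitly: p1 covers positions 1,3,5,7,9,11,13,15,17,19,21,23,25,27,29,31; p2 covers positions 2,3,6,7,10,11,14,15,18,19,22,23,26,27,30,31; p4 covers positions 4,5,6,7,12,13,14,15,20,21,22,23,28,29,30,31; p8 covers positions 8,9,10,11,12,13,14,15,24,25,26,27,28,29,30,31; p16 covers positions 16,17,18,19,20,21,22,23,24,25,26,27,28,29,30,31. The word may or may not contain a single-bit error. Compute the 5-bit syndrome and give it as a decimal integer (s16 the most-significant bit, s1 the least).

27

s1: b1⊕b3⊕b5⊕b7⊕b9⊕b11⊕b13⊕b15⊕b17⊕b19⊕b21⊕b23⊕b25⊕b27⊕b29⊕b31 = 0⊕0⊕0⊕0⊕1⊕0⊕1⊕1⊕0⊕1⊕0⊕0⊕1⊕0⊕0⊕0 = 1
s2: b2⊕b3⊕b6⊕b7⊕b10⊕b11⊕b14⊕b15⊕b18⊕b19⊕b22⊕b23⊕b26⊕b27⊕b30⊕b31 = 0⊕0⊕0⊕0⊕0⊕0⊕0⊕1⊕1⊕1⊕0⊕0⊕0⊕0⊕0⊕0 = 1
s4: b4⊕b5⊕b6⊕b7⊕b12⊕b13⊕b14⊕b15⊕b20⊕b21⊕b22⊕b23⊕b28⊕b29⊕b30⊕b31 = 0⊕0⊕0⊕0⊕1⊕1⊕0⊕1⊕1⊕0⊕0⊕0⊕0⊕0⊕0⊕0 = 0
s8: b8⊕b9⊕b10⊕b11⊕b12⊕b13⊕b14⊕b15⊕b24⊕b25⊕b26⊕b27⊕b28⊕b29⊕b30⊕b31 = 0⊕1⊕0⊕0⊕1⊕1⊕0⊕1⊕0⊕1⊕0⊕0⊕0⊕0⊕0⊕0 = 1
s16: b16⊕b17⊕b18⊕b19⊕b20⊕b21⊕b22⊕b23⊕b24⊕b25⊕b26⊕b27⊕b28⊕b29⊕b30⊕b31 = 1⊕0⊕1⊕1⊕1⊕0⊕0⊕0⊕0⊕1⊕0⊕0⊕0⊕0⊕0⊕0 = 1
Syndrome (s16...s1) = 11011 → position 27.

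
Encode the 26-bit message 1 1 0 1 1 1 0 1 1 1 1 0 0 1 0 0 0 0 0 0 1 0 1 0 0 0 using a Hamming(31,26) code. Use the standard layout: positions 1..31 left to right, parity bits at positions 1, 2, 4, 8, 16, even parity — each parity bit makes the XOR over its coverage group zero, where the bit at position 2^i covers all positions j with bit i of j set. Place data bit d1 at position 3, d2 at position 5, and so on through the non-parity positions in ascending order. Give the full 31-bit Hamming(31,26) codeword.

Place data bits at non-power-of-two positions: b3=1, b5=1, b6=0, b7=1, b9=1, b10=1, b11=0, b12=1, b13=1, b14=1, b15=1, b17=0, b18=0, b19=1, b20=0, b21=0, b22=0, b23=0, b24=0, b25=0, b26=1, b27=0, b28=1, b29=0, b30=0, b31=0.
p1 = XOR of data positions {3,5,7,9,11,13,15,17,19,21,23,25,27,29,31} = 1⊕1⊕1⊕1⊕0⊕1⊕1⊕0⊕1⊕0⊕0⊕0⊕0⊕0⊕0 = 1
p2 = XOR of data positions {3,6,7,10,11,14,15,18,19,22,23,26,27,30,31} = 1⊕0⊕1⊕1⊕0⊕1⊕1⊕0⊕1⊕0⊕0⊕1⊕0⊕0⊕0 = 1
p4 = XOR of data positions {5,6,7,12,13,14,15,20,21,22,23,28,29,30,31} = 1⊕0⊕1⊕1⊕1⊕1⊕1⊕0⊕0⊕0⊕0⊕1⊕0⊕0⊕0 = 1
p8 = XOR of data positions {9,10,11,12,13,14,15,24,25,26,27,28,29,30,31} = 1⊕1⊕0⊕1⊕1⊕1⊕1⊕0⊕0⊕1⊕0⊕1⊕0⊕0⊕0 = 0
p16 = XOR of data positions {17,18,19,20,21,22,23,24,25,26,27,28,29,30,31} = 0⊕0⊕1⊕0⊕0⊕0⊕0⊕0⊕0⊕1⊕0⊕1⊕0⊕0⊕0 = 1
Codeword b1..b31 = 1111101011011111001000000101000

1111101011011111001000000101000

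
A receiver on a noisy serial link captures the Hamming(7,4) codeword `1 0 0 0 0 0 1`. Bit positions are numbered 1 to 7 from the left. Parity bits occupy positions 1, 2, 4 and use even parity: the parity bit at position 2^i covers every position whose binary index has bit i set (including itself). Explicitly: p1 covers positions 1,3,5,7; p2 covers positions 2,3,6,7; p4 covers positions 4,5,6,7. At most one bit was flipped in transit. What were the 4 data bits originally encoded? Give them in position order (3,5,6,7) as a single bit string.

0011

s1: b1⊕b3⊕b5⊕b7 = 1⊕0⊕0⊕1 = 0
s2: b2⊕b3⊕b6⊕b7 = 0⊕0⊕0⊕1 = 1
s4: b4⊕b5⊕b6⊕b7 = 0⊕0⊕0⊕1 = 1
Syndrome (s4...s1) = 110 → position 6.
Flip bit 6: corrected codeword = 1000011
Data bits at positions 3,5,6,7: 0011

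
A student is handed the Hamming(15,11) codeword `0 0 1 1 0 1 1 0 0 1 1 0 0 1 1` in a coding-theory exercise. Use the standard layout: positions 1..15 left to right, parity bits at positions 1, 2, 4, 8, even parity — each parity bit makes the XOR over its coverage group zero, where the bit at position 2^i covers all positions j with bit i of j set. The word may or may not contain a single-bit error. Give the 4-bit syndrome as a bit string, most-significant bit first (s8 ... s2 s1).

0110

s1: b1⊕b3⊕b5⊕b7⊕b9⊕b11⊕b13⊕b15 = 0⊕1⊕0⊕1⊕0⊕1⊕0⊕1 = 0
s2: b2⊕b3⊕b6⊕b7⊕b10⊕b11⊕b14⊕b15 = 0⊕1⊕1⊕1⊕1⊕1⊕1⊕1 = 1
s4: b4⊕b5⊕b6⊕b7⊕b12⊕b13⊕b14⊕b15 = 1⊕0⊕1⊕1⊕0⊕0⊕1⊕1 = 1
s8: b8⊕b9⊕b10⊕b11⊕b12⊕b13⊕b14⊕b15 = 0⊕0⊕1⊕1⊕0⊕0⊕1⊕1 = 0
Syndrome (s8...s1) = 0110 → position 6.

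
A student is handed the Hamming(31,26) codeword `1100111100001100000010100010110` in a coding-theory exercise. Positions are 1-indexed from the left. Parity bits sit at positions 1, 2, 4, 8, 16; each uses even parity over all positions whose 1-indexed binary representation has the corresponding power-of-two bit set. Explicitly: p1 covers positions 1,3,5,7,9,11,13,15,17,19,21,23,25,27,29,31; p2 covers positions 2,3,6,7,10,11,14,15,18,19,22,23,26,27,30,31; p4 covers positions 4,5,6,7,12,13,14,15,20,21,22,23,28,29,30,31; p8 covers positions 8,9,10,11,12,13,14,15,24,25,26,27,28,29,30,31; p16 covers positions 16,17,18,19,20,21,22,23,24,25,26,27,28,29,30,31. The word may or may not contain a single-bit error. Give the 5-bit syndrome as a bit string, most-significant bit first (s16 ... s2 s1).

s1: b1⊕b3⊕b5⊕b7⊕b9⊕b11⊕b13⊕b15⊕b17⊕b19⊕b21⊕b23⊕b25⊕b27⊕b29⊕b31 = 1⊕0⊕1⊕1⊕0⊕0⊕1⊕0⊕0⊕0⊕1⊕1⊕0⊕1⊕1⊕0 = 0
s2: b2⊕b3⊕b6⊕b7⊕b10⊕b11⊕b14⊕b15⊕b18⊕b19⊕b22⊕b23⊕b26⊕b27⊕b30⊕b31 = 1⊕0⊕1⊕1⊕0⊕0⊕1⊕0⊕0⊕0⊕0⊕1⊕0⊕1⊕1⊕0 = 1
s4: b4⊕b5⊕b6⊕b7⊕b12⊕b13⊕b14⊕b15⊕b20⊕b21⊕b22⊕b23⊕b28⊕b29⊕b30⊕b31 = 0⊕1⊕1⊕1⊕0⊕1⊕1⊕0⊕0⊕1⊕0⊕1⊕0⊕1⊕1⊕0 = 1
s8: b8⊕b9⊕b10⊕b11⊕b12⊕b13⊕b14⊕b15⊕b24⊕b25⊕b26⊕b27⊕b28⊕b29⊕b30⊕b31 = 1⊕0⊕0⊕0⊕0⊕1⊕1⊕0⊕0⊕0⊕0⊕1⊕0⊕1⊕1⊕0 = 0
s16: b16⊕b17⊕b18⊕b19⊕b20⊕b21⊕b22⊕b23⊕b24⊕b25⊕b26⊕b27⊕b28⊕b29⊕b30⊕b31 = 0⊕0⊕0⊕0⊕0⊕1⊕0⊕1⊕0⊕0⊕0⊕1⊕0⊕1⊕1⊕0 = 1
Syndrome (s16...s1) = 10110 → position 22.

10110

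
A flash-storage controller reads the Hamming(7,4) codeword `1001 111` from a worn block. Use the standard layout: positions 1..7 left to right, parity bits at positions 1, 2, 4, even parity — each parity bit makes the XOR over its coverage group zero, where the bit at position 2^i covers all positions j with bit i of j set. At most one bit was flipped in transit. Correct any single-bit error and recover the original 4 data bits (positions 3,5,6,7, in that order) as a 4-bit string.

s1: b1⊕b3⊕b5⊕b7 = 1⊕0⊕1⊕1 = 1
s2: b2⊕b3⊕b6⊕b7 = 0⊕0⊕1⊕1 = 0
s4: b4⊕b5⊕b6⊕b7 = 1⊕1⊕1⊕1 = 0
Syndrome (s4...s1) = 001 → position 1.
Flip bit 1: corrected codeword = 0001111
Data bits at positions 3,5,6,7: 0111

0111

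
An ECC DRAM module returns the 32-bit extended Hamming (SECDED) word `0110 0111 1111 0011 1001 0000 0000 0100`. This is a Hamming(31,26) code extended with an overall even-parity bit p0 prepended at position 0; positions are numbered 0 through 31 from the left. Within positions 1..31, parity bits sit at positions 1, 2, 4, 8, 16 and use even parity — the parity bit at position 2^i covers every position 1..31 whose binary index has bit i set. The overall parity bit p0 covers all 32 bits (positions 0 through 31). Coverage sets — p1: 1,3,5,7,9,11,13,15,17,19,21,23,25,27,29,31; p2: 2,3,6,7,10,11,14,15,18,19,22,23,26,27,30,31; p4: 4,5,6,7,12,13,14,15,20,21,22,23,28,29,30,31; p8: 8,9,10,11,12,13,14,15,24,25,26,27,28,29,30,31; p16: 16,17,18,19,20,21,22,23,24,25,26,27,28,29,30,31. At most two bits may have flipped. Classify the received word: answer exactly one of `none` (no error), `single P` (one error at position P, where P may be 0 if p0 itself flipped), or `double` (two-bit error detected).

s1: b1⊕b3⊕b5⊕b7⊕b9⊕b11⊕b13⊕b15⊕b17⊕b19⊕b21⊕b23⊕b25⊕b27⊕b29⊕b31 = 1⊕0⊕1⊕1⊕1⊕1⊕0⊕1⊕0⊕1⊕0⊕0⊕0⊕0⊕1⊕0 = 0
s2: b2⊕b3⊕b6⊕b7⊕b10⊕b11⊕b14⊕b15⊕b18⊕b19⊕b22⊕b23⊕b26⊕b27⊕b30⊕b31 = 1⊕0⊕1⊕1⊕1⊕1⊕1⊕1⊕0⊕1⊕0⊕0⊕0⊕0⊕0⊕0 = 0
s4: b4⊕b5⊕b6⊕b7⊕b12⊕b13⊕b14⊕b15⊕b20⊕b21⊕b22⊕b23⊕b28⊕b29⊕b30⊕b31 = 0⊕1⊕1⊕1⊕0⊕0⊕1⊕1⊕0⊕0⊕0⊕0⊕0⊕1⊕0⊕0 = 0
s8: b8⊕b9⊕b10⊕b11⊕b12⊕b13⊕b14⊕b15⊕b24⊕b25⊕b26⊕b27⊕b28⊕b29⊕b30⊕b31 = 1⊕1⊕1⊕1⊕0⊕0⊕1⊕1⊕0⊕0⊕0⊕0⊕0⊕1⊕0⊕0 = 1
s16: b16⊕b17⊕b18⊕b19⊕b20⊕b21⊕b22⊕b23⊕b24⊕b25⊕b26⊕b27⊕b28⊕b29⊕b30⊕b31 = 1⊕0⊕0⊕1⊕0⊕0⊕0⊕0⊕0⊕0⊕0⊕0⊕0⊕1⊕0⊕0 = 1
Syndrome (s16...s1) = 11000 → position 24.
Overall parity (XOR of all 32 bits, including p0): 0⊕1⊕1⊕0⊕0⊕1⊕1⊕1⊕1⊕1⊕1⊕1⊕0⊕0⊕1⊕1⊕1⊕0⊕0⊕1⊕0⊕0⊕0⊕0⊕0⊕0⊕0⊕0⊕0⊕1⊕0⊕0 = 0
Overall=0, syndrome position=24 → double-bit error detected (uncorrectable).

double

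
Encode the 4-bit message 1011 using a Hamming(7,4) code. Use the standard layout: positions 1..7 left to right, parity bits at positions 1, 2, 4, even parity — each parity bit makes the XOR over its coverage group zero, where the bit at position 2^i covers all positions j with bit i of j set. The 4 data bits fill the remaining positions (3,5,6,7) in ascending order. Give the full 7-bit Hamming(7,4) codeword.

0110011

Place data bits at non-power-of-two positions: b3=1, b5=0, b6=1, b7=1.
p1 = XOR of data positions {3,5,7} = 1⊕0⊕1 = 0
p2 = XOR of data positions {3,6,7} = 1⊕1⊕1 = 1
p4 = XOR of data positions {5,6,7} = 0⊕1⊕1 = 0
Codeword b1..b7 = 0110011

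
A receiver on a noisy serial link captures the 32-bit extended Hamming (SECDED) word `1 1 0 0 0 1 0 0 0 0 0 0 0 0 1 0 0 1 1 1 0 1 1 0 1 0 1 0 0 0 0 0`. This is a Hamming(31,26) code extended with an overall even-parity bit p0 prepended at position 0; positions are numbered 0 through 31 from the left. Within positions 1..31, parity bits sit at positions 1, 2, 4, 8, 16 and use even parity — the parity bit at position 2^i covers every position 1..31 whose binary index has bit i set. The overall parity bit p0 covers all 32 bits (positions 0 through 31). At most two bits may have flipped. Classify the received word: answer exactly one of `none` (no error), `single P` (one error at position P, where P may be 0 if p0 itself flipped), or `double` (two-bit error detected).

s1: b1⊕b3⊕b5⊕b7⊕b9⊕b11⊕b13⊕b15⊕b17⊕b19⊕b21⊕b23⊕b25⊕b27⊕b29⊕b31 = 1⊕0⊕1⊕0⊕0⊕0⊕0⊕0⊕1⊕1⊕1⊕0⊕0⊕0⊕0⊕0 = 1
s2: b2⊕b3⊕b6⊕b7⊕b10⊕b11⊕b14⊕b15⊕b18⊕b19⊕b22⊕b23⊕b26⊕b27⊕b30⊕b31 = 0⊕0⊕0⊕0⊕0⊕0⊕1⊕0⊕1⊕1⊕1⊕0⊕1⊕0⊕0⊕0 = 1
s4: b4⊕b5⊕b6⊕b7⊕b12⊕b13⊕b14⊕b15⊕b20⊕b21⊕b22⊕b23⊕b28⊕b29⊕b30⊕b31 = 0⊕1⊕0⊕0⊕0⊕0⊕1⊕0⊕0⊕1⊕1⊕0⊕0⊕0⊕0⊕0 = 0
s8: b8⊕b9⊕b10⊕b11⊕b12⊕b13⊕b14⊕b15⊕b24⊕b25⊕b26⊕b27⊕b28⊕b29⊕b30⊕b31 = 0⊕0⊕0⊕0⊕0⊕0⊕1⊕0⊕1⊕0⊕1⊕0⊕0⊕0⊕0⊕0 = 1
s16: b16⊕b17⊕b18⊕b19⊕b20⊕b21⊕b22⊕b23⊕b24⊕b25⊕b26⊕b27⊕b28⊕b29⊕b30⊕b31 = 0⊕1⊕1⊕1⊕0⊕1⊕1⊕0⊕1⊕0⊕1⊕0⊕0⊕0⊕0⊕0 = 1
Syndrome (s16...s1) = 11011 → position 27.
Overall parity (XOR of all 32 bits, including p0): 1⊕1⊕0⊕0⊕0⊕1⊕0⊕0⊕0⊕0⊕0⊕0⊕0⊕0⊕1⊕0⊕0⊕1⊕1⊕1⊕0⊕1⊕1⊕0⊕1⊕0⊕1⊕0⊕0⊕0⊕0⊕0 = 1
Overall=1, syndrome position=27 → single-bit error at position 27.

single 27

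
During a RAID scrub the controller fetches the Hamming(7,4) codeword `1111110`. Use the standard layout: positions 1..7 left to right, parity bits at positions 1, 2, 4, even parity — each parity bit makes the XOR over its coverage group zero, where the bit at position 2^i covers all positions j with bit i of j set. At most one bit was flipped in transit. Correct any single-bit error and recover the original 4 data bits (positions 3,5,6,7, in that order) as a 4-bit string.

1111

s1: b1⊕b3⊕b5⊕b7 = 1⊕1⊕1⊕0 = 1
s2: b2⊕b3⊕b6⊕b7 = 1⊕1⊕1⊕0 = 1
s4: b4⊕b5⊕b6⊕b7 = 1⊕1⊕1⊕0 = 1
Syndrome (s4...s1) = 111 → position 7.
Flip bit 7: corrected codeword = 1111111
Data bits at positions 3,5,6,7: 1111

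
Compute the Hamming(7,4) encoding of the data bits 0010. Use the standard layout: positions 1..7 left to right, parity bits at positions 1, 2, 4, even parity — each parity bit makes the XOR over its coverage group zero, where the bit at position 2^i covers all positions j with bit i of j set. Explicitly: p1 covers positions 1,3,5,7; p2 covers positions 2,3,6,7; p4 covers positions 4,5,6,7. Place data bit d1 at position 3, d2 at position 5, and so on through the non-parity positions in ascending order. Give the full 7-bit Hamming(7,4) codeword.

0101010

Place data bits at non-power-of-two positions: b3=0, b5=0, b6=1, b7=0.
p1 = XOR of data positions {3,5,7} = 0⊕0⊕0 = 0
p2 = XOR of data positions {3,6,7} = 0⊕1⊕0 = 1
p4 = XOR of data positions {5,6,7} = 0⊕1⊕0 = 1
Codeword b1..b7 = 0101010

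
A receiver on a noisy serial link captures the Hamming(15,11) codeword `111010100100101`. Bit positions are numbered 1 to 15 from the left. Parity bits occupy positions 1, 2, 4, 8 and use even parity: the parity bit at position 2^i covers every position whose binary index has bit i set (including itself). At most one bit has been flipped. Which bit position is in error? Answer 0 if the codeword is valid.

10

s1: b1⊕b3⊕b5⊕b7⊕b9⊕b11⊕b13⊕b15 = 1⊕1⊕1⊕1⊕0⊕0⊕1⊕1 = 0
s2: b2⊕b3⊕b6⊕b7⊕b10⊕b11⊕b14⊕b15 = 1⊕1⊕0⊕1⊕1⊕0⊕0⊕1 = 1
s4: b4⊕b5⊕b6⊕b7⊕b12⊕b13⊕b14⊕b15 = 0⊕1⊕0⊕1⊕0⊕1⊕0⊕1 = 0
s8: b8⊕b9⊕b10⊕b11⊕b12⊕b13⊕b14⊕b15 = 0⊕0⊕1⊕0⊕0⊕1⊕0⊕1 = 1
Syndrome (s8...s1) = 1010 → position 10.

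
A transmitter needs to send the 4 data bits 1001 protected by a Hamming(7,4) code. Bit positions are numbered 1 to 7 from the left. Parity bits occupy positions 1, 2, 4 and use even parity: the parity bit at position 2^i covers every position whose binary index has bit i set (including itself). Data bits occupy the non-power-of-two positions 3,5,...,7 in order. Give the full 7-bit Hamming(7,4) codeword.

0011001

Place data bits at non-power-of-two positions: b3=1, b5=0, b6=0, b7=1.
p1 = XOR of data positions {3,5,7} = 1⊕0⊕1 = 0
p2 = XOR of data positions {3,6,7} = 1⊕0⊕1 = 0
p4 = XOR of data positions {5,6,7} = 0⊕0⊕1 = 1
Codeword b1..b7 = 0011001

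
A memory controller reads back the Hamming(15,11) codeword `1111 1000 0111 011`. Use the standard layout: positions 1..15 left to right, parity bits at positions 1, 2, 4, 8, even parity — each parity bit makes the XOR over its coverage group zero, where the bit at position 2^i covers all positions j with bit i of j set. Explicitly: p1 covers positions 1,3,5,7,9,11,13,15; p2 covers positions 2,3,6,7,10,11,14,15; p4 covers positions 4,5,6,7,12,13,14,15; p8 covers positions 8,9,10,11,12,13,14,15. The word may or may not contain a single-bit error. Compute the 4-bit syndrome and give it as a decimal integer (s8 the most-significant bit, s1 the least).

s1: b1⊕b3⊕b5⊕b7⊕b9⊕b11⊕b13⊕b15 = 1⊕1⊕1⊕0⊕0⊕1⊕0⊕1 = 1
s2: b2⊕b3⊕b6⊕b7⊕b10⊕b11⊕b14⊕b15 = 1⊕1⊕0⊕0⊕1⊕1⊕1⊕1 = 0
s4: b4⊕b5⊕b6⊕b7⊕b12⊕b13⊕b14⊕b15 = 1⊕1⊕0⊕0⊕1⊕0⊕1⊕1 = 1
s8: b8⊕b9⊕b10⊕b11⊕b12⊕b13⊕b14⊕b15 = 0⊕0⊕1⊕1⊕1⊕0⊕1⊕1 = 1
Syndrome (s8...s1) = 1101 → position 13.

13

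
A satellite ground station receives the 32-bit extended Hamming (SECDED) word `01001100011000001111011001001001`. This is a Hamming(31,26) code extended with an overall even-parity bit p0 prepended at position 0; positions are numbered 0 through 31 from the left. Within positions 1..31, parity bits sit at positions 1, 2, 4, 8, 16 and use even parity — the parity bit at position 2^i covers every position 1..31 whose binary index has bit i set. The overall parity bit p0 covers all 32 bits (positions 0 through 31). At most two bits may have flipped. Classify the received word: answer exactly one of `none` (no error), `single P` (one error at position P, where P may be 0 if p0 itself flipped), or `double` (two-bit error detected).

s1: b1⊕b3⊕b5⊕b7⊕b9⊕b11⊕b13⊕b15⊕b17⊕b19⊕b21⊕b23⊕b25⊕b27⊕b29⊕b31 = 1⊕0⊕1⊕0⊕1⊕0⊕0⊕0⊕1⊕1⊕1⊕0⊕1⊕0⊕0⊕1 = 0
s2: b2⊕b3⊕b6⊕b7⊕b10⊕b11⊕b14⊕b15⊕b18⊕b19⊕b22⊕b23⊕b26⊕b27⊕b30⊕b31 = 0⊕0⊕0⊕0⊕1⊕0⊕0⊕0⊕1⊕1⊕1⊕0⊕0⊕0⊕0⊕1 = 1
s4: b4⊕b5⊕b6⊕b7⊕b12⊕b13⊕b14⊕b15⊕b20⊕b21⊕b22⊕b23⊕b28⊕b29⊕b30⊕b31 = 1⊕1⊕0⊕0⊕0⊕0⊕0⊕0⊕0⊕1⊕1⊕0⊕1⊕0⊕0⊕1 = 0
s8: b8⊕b9⊕b10⊕b11⊕b12⊕b13⊕b14⊕b15⊕b24⊕b25⊕b26⊕b27⊕b28⊕b29⊕b30⊕b31 = 0⊕1⊕1⊕0⊕0⊕0⊕0⊕0⊕0⊕1⊕0⊕0⊕1⊕0⊕0⊕1 = 1
s16: b16⊕b17⊕b18⊕b19⊕b20⊕b21⊕b22⊕b23⊕b24⊕b25⊕b26⊕b27⊕b28⊕b29⊕b30⊕b31 = 1⊕1⊕1⊕1⊕0⊕1⊕1⊕0⊕0⊕1⊕0⊕0⊕1⊕0⊕0⊕1 = 1
Syndrome (s16...s1) = 11010 → position 26.
Overall parity (XOR of all 32 bits, including p0): 0⊕1⊕0⊕0⊕1⊕1⊕0⊕0⊕0⊕1⊕1⊕0⊕0⊕0⊕0⊕0⊕1⊕1⊕1⊕1⊕0⊕1⊕1⊕0⊕0⊕1⊕0⊕0⊕1⊕0⊕0⊕1 = 0
Overall=0, syndrome position=26 → double-bit error detected (uncorrectable).

double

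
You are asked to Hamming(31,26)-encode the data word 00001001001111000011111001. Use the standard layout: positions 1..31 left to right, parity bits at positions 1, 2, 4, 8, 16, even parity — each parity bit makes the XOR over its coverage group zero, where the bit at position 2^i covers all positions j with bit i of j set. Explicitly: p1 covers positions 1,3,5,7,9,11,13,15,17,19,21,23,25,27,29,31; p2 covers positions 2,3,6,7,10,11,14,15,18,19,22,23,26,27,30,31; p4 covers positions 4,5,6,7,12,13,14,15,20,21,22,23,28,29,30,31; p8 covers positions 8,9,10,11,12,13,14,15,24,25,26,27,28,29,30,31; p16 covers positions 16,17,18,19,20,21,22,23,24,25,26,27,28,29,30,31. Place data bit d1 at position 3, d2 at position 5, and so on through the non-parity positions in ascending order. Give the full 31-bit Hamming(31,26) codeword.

1000000110010011111000011111001

Place data bits at non-power-of-two positions: b3=0, b5=0, b6=0, b7=0, b9=1, b10=0, b11=0, b12=1, b13=0, b14=0, b15=1, b17=1, b18=1, b19=1, b20=0, b21=0, b22=0, b23=0, b24=1, b25=1, b26=1, b27=1, b28=1, b29=0, b30=0, b31=1.
p1 = XOR of data positions {3,5,7,9,11,13,15,17,19,21,23,25,27,29,31} = 0⊕0⊕0⊕1⊕0⊕0⊕1⊕1⊕1⊕0⊕0⊕1⊕1⊕0⊕1 = 1
p2 = XOR of data positions {3,6,7,10,11,14,15,18,19,22,23,26,27,30,31} = 0⊕0⊕0⊕0⊕0⊕0⊕1⊕1⊕1⊕0⊕0⊕1⊕1⊕0⊕1 = 0
p4 = XOR of data positions {5,6,7,12,13,14,15,20,21,22,23,28,29,30,31} = 0⊕0⊕0⊕1⊕0⊕0⊕1⊕0⊕0⊕0⊕0⊕1⊕0⊕0⊕1 = 0
p8 = XOR of data positions {9,10,11,12,13,14,15,24,25,26,27,28,29,30,31} = 1⊕0⊕0⊕1⊕0⊕0⊕1⊕1⊕1⊕1⊕1⊕1⊕0⊕0⊕1 = 1
p16 = XOR of data positions {17,18,19,20,21,22,23,24,25,26,27,28,29,30,31} = 1⊕1⊕1⊕0⊕0⊕0⊕0⊕1⊕1⊕1⊕1⊕1⊕0⊕0⊕1 = 1
Codeword b1..b31 = 1000000110010011111000011111001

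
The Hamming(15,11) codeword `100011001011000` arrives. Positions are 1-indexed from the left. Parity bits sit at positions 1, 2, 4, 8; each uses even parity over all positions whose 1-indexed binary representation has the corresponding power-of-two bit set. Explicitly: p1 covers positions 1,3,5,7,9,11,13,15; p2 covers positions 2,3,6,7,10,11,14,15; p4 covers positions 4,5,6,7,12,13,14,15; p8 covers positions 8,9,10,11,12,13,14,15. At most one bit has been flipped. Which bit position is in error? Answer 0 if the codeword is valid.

s1: b1⊕b3⊕b5⊕b7⊕b9⊕b11⊕b13⊕b15 = 1⊕0⊕1⊕0⊕1⊕1⊕0⊕0 = 0
s2: b2⊕b3⊕b6⊕b7⊕b10⊕b11⊕b14⊕b15 = 0⊕0⊕1⊕0⊕0⊕1⊕0⊕0 = 0
s4: b4⊕b5⊕b6⊕b7⊕b12⊕b13⊕b14⊕b15 = 0⊕1⊕1⊕0⊕1⊕0⊕0⊕0 = 1
s8: b8⊕b9⊕b10⊕b11⊕b12⊕b13⊕b14⊕b15 = 0⊕1⊕0⊕1⊕1⊕0⊕0⊕0 = 1
Syndrome (s8...s1) = 1100 → position 12.

12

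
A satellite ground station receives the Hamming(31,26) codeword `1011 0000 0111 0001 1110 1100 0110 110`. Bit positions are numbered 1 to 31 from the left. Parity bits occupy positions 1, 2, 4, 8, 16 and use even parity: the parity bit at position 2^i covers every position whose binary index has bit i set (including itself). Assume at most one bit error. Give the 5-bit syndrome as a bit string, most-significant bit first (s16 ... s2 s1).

01010

s1: b1⊕b3⊕b5⊕b7⊕b9⊕b11⊕b13⊕b15⊕b17⊕b19⊕b21⊕b23⊕b25⊕b27⊕b29⊕b31 = 1⊕1⊕0⊕0⊕0⊕1⊕0⊕0⊕1⊕1⊕1⊕0⊕0⊕1⊕1⊕0 = 0
s2: b2⊕b3⊕b6⊕b7⊕b10⊕b11⊕b14⊕b15⊕b18⊕b19⊕b22⊕b23⊕b26⊕b27⊕b30⊕b31 = 0⊕1⊕0⊕0⊕1⊕1⊕0⊕0⊕1⊕1⊕1⊕0⊕1⊕1⊕1⊕0 = 1
s4: b4⊕b5⊕b6⊕b7⊕b12⊕b13⊕b14⊕b15⊕b20⊕b21⊕b22⊕b23⊕b28⊕b29⊕b30⊕b31 = 1⊕0⊕0⊕0⊕1⊕0⊕0⊕0⊕0⊕1⊕1⊕0⊕0⊕1⊕1⊕0 = 0
s8: b8⊕b9⊕b10⊕b11⊕b12⊕b13⊕b14⊕b15⊕b24⊕b25⊕b26⊕b27⊕b28⊕b29⊕b30⊕b31 = 0⊕0⊕1⊕1⊕1⊕0⊕0⊕0⊕0⊕0⊕1⊕1⊕0⊕1⊕1⊕0 = 1
s16: b16⊕b17⊕b18⊕b19⊕b20⊕b21⊕b22⊕b23⊕b24⊕b25⊕b26⊕b27⊕b28⊕b29⊕b30⊕b31 = 1⊕1⊕1⊕1⊕0⊕1⊕1⊕0⊕0⊕0⊕1⊕1⊕0⊕1⊕1⊕0 = 0
Syndrome (s16...s1) = 01010 → position 10.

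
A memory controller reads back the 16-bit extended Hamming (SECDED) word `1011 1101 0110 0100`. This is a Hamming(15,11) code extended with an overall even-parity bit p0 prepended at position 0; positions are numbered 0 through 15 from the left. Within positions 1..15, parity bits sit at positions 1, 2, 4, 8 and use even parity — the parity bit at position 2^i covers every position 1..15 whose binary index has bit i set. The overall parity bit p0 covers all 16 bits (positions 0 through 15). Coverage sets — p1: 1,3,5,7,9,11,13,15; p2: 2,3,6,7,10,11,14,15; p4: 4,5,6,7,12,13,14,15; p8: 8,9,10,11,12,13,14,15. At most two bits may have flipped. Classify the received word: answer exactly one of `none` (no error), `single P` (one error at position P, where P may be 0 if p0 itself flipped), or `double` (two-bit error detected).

s1: b1⊕b3⊕b5⊕b7⊕b9⊕b11⊕b13⊕b15 = 0⊕1⊕1⊕1⊕1⊕0⊕1⊕0 = 1
s2: b2⊕b3⊕b6⊕b7⊕b10⊕b11⊕b14⊕b15 = 1⊕1⊕0⊕1⊕1⊕0⊕0⊕0 = 0
s4: b4⊕b5⊕b6⊕b7⊕b12⊕b13⊕b14⊕b15 = 1⊕1⊕0⊕1⊕0⊕1⊕0⊕0 = 0
s8: b8⊕b9⊕b10⊕b11⊕b12⊕b13⊕b14⊕b15 = 0⊕1⊕1⊕0⊕0⊕1⊕0⊕0 = 1
Syndrome (s8...s1) = 1001 → position 9.
Overall parity (XOR of all 16 bits, including p0): 1⊕0⊕1⊕1⊕1⊕1⊕0⊕1⊕0⊕1⊕1⊕0⊕0⊕1⊕0⊕0 = 1
Overall=1, syndrome position=9 → single-bit error at position 9.

single 9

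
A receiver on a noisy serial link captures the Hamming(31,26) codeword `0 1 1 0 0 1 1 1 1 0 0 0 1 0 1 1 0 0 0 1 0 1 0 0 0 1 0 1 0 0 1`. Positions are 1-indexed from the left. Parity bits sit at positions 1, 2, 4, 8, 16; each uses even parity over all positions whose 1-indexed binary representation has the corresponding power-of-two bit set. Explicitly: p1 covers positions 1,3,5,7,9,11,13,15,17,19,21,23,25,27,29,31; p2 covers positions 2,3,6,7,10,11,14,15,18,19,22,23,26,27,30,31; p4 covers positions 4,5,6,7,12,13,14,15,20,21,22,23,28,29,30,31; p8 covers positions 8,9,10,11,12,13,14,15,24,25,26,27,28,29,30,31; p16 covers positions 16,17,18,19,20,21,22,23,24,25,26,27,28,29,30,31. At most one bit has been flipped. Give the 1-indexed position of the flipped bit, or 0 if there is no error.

8

s1: b1⊕b3⊕b5⊕b7⊕b9⊕b11⊕b13⊕b15⊕b17⊕b19⊕b21⊕b23⊕b25⊕b27⊕b29⊕b31 = 0⊕1⊕0⊕1⊕1⊕0⊕1⊕1⊕0⊕0⊕0⊕0⊕0⊕0⊕0⊕1 = 0
s2: b2⊕b3⊕b6⊕b7⊕b10⊕b11⊕b14⊕b15⊕b18⊕b19⊕b22⊕b23⊕b26⊕b27⊕b30⊕b31 = 1⊕1⊕1⊕1⊕0⊕0⊕0⊕1⊕0⊕0⊕1⊕0⊕1⊕0⊕0⊕1 = 0
s4: b4⊕b5⊕b6⊕b7⊕b12⊕b13⊕b14⊕b15⊕b20⊕b21⊕b22⊕b23⊕b28⊕b29⊕b30⊕b31 = 0⊕0⊕1⊕1⊕0⊕1⊕0⊕1⊕1⊕0⊕1⊕0⊕1⊕0⊕0⊕1 = 0
s8: b8⊕b9⊕b10⊕b11⊕b12⊕b13⊕b14⊕b15⊕b24⊕b25⊕b26⊕b27⊕b28⊕b29⊕b30⊕b31 = 1⊕1⊕0⊕0⊕0⊕1⊕0⊕1⊕0⊕0⊕1⊕0⊕1⊕0⊕0⊕1 = 1
s16: b16⊕b17⊕b18⊕b19⊕b20⊕b21⊕b22⊕b23⊕b24⊕b25⊕b26⊕b27⊕b28⊕b29⊕b30⊕b31 = 1⊕0⊕0⊕0⊕1⊕0⊕1⊕0⊕0⊕0⊕1⊕0⊕1⊕0⊕0⊕1 = 0
Syndrome (s16...s1) = 01000 → position 8.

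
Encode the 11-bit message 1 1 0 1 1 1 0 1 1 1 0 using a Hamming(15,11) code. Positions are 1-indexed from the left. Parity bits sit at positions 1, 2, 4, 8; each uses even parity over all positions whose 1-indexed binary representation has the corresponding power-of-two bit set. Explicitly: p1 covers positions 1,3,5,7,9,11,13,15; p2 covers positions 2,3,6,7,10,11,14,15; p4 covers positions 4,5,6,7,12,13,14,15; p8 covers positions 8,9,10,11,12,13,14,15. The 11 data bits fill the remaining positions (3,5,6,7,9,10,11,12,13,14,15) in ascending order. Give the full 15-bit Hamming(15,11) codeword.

101110111101110

Place data bits at non-power-of-two positions: b3=1, b5=1, b6=0, b7=1, b9=1, b10=1, b11=0, b12=1, b13=1, b14=1, b15=0.
p1 = XOR of data positions {3,5,7,9,11,13,15} = 1⊕1⊕1⊕1⊕0⊕1⊕0 = 1
p2 = XOR of data positions {3,6,7,10,11,14,15} = 1⊕0⊕1⊕1⊕0⊕1⊕0 = 0
p4 = XOR of data positions {5,6,7,12,13,14,15} = 1⊕0⊕1⊕1⊕1⊕1⊕0 = 1
p8 = XOR of data positions {9,10,11,12,13,14,15} = 1⊕1⊕0⊕1⊕1⊕1⊕0 = 1
Codeword b1..b15 = 101110111101110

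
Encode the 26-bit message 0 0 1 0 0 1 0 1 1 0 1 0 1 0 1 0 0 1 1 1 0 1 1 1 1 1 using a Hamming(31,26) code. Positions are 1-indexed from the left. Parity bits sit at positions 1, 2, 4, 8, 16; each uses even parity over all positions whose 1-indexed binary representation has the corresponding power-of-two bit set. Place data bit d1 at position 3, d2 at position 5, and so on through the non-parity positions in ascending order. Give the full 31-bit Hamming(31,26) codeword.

Place data bits at non-power-of-two positions: b3=0, b5=0, b6=1, b7=0, b9=0, b10=1, b11=0, b12=1, b13=1, b14=0, b15=1, b17=0, b18=1, b19=0, b20=1, b21=0, b22=0, b23=1, b24=1, b25=1, b26=0, b27=1, b28=1, b29=1, b30=1, b31=1.
p1 = XOR of data positions {3,5,7,9,11,13,15,17,19,21,23,25,27,29,31} = 0⊕0⊕0⊕0⊕0⊕1⊕1⊕0⊕0⊕0⊕1⊕1⊕1⊕1⊕1 = 1
p2 = XOR of data positions {3,6,7,10,11,14,15,18,19,22,23,26,27,30,31} = 0⊕1⊕0⊕1⊕0⊕0⊕1⊕1⊕0⊕0⊕1⊕0⊕1⊕1⊕1 = 0
p4 = XOR of data positions {5,6,7,12,13,14,15,20,21,22,23,28,29,30,31} = 0⊕1⊕0⊕1⊕1⊕0⊕1⊕1⊕0⊕0⊕1⊕1⊕1⊕1⊕1 = 0
p8 = XOR of data positions {9,10,11,12,13,14,15,24,25,26,27,28,29,30,31} = 0⊕1⊕0⊕1⊕1⊕0⊕1⊕1⊕1⊕0⊕1⊕1⊕1⊕1⊕1 = 1
p16 = XOR of data positions {17,18,19,20,21,22,23,24,25,26,27,28,29,30,31} = 0⊕1⊕0⊕1⊕0⊕0⊕1⊕1⊕1⊕0⊕1⊕1⊕1⊕1⊕1 = 0
Codeword b1..b31 = 1000010101011010010100111011111

1000010101011010010100111011111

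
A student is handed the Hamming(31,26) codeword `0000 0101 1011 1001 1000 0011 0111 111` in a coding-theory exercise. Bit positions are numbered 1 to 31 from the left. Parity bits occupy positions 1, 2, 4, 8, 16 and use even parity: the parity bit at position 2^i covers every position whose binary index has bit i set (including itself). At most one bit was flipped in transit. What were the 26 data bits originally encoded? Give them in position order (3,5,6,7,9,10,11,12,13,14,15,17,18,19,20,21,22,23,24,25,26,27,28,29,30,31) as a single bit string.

s1: b1⊕b3⊕b5⊕b7⊕b9⊕b11⊕b13⊕b15⊕b17⊕b19⊕b21⊕b23⊕b25⊕b27⊕b29⊕b31 = 0⊕0⊕0⊕0⊕1⊕1⊕1⊕0⊕1⊕0⊕0⊕1⊕0⊕1⊕1⊕1 = 0
s2: b2⊕b3⊕b6⊕b7⊕b10⊕b11⊕b14⊕b15⊕b18⊕b19⊕b22⊕b23⊕b26⊕b27⊕b30⊕b31 = 0⊕0⊕1⊕0⊕0⊕1⊕0⊕0⊕0⊕0⊕0⊕1⊕1⊕1⊕1⊕1 = 1
s4: b4⊕b5⊕b6⊕b7⊕b12⊕b13⊕b14⊕b15⊕b20⊕b21⊕b22⊕b23⊕b28⊕b29⊕b30⊕b31 = 0⊕0⊕1⊕0⊕1⊕1⊕0⊕0⊕0⊕0⊕0⊕1⊕1⊕1⊕1⊕1 = 0
s8: b8⊕b9⊕b10⊕b11⊕b12⊕b13⊕b14⊕b15⊕b24⊕b25⊕b26⊕b27⊕b28⊕b29⊕b30⊕b31 = 1⊕1⊕0⊕1⊕1⊕1⊕0⊕0⊕1⊕0⊕1⊕1⊕1⊕1⊕1⊕1 = 0
s16: b16⊕b17⊕b18⊕b19⊕b20⊕b21⊕b22⊕b23⊕b24⊕b25⊕b26⊕b27⊕b28⊕b29⊕b30⊕b31 = 1⊕1⊕0⊕0⊕0⊕0⊕0⊕1⊕1⊕0⊕1⊕1⊕1⊕1⊕1⊕1 = 0
Syndrome (s16...s1) = 00010 → position 2.
Flip bit 2: corrected codeword = 0100010110111001100000110111111
Data bits at positions 3,5,6,7,9,10,11,12,13,14,15,17,18,19,20,21,22,23,24,25,26,27,28,29,30,31: 00101011100100000110111111

00101011100100000110111111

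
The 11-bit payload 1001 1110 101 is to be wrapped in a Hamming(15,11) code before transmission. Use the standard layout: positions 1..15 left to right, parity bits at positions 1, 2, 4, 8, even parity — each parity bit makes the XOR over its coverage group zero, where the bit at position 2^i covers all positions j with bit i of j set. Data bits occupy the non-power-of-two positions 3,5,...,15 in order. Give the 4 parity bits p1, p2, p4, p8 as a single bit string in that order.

Place data bits at non-power-of-two positions: b3=1, b5=0, b6=0, b7=1, b9=1, b10=1, b11=1, b12=0, b13=1, b14=0, b15=1.
p1 = XOR of data positions {3,5,7,9,11,13,15} = 1⊕0⊕1⊕1⊕1⊕1⊕1 = 0
p2 = XOR of data positions {3,6,7,10,11,14,15} = 1⊕0⊕1⊕1⊕1⊕0⊕1 = 1
p4 = XOR of data positions {5,6,7,12,13,14,15} = 0⊕0⊕1⊕0⊕1⊕0⊕1 = 1
p8 = XOR of data positions {9,10,11,12,13,14,15} = 1⊕1⊕1⊕0⊕1⊕0⊕1 = 1
Parity bits p1,p2,p4,p8 = 0111

0111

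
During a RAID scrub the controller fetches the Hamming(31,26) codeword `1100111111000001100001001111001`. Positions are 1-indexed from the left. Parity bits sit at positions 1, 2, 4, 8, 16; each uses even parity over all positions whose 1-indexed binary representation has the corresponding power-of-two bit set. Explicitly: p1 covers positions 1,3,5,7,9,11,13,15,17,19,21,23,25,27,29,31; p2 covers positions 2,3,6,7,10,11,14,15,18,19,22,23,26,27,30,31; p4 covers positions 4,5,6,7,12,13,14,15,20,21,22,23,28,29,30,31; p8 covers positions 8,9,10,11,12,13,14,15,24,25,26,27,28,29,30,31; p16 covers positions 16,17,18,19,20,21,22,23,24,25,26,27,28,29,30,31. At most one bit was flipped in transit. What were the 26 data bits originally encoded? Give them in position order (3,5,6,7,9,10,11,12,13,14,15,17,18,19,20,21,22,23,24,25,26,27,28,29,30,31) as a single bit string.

s1: b1⊕b3⊕b5⊕b7⊕b9⊕b11⊕b13⊕b15⊕b17⊕b19⊕b21⊕b23⊕b25⊕b27⊕b29⊕b31 = 1⊕0⊕1⊕1⊕1⊕0⊕0⊕0⊕1⊕0⊕0⊕0⊕1⊕1⊕0⊕1 = 0
s2: b2⊕b3⊕b6⊕b7⊕b10⊕b11⊕b14⊕b15⊕b18⊕b19⊕b22⊕b23⊕b26⊕b27⊕b30⊕b31 = 1⊕0⊕1⊕1⊕1⊕0⊕0⊕0⊕0⊕0⊕1⊕0⊕1⊕1⊕0⊕1 = 0
s4: b4⊕b5⊕b6⊕b7⊕b12⊕b13⊕b14⊕b15⊕b20⊕b21⊕b22⊕b23⊕b28⊕b29⊕b30⊕b31 = 0⊕1⊕1⊕1⊕0⊕0⊕0⊕0⊕0⊕0⊕1⊕0⊕1⊕0⊕0⊕1 = 0
s8: b8⊕b9⊕b10⊕b11⊕b12⊕b13⊕b14⊕b15⊕b24⊕b25⊕b26⊕b27⊕b28⊕b29⊕b30⊕b31 = 1⊕1⊕1⊕0⊕0⊕0⊕0⊕0⊕0⊕1⊕1⊕1⊕1⊕0⊕0⊕1 = 0
s16: b16⊕b17⊕b18⊕b19⊕b20⊕b21⊕b22⊕b23⊕b24⊕b25⊕b26⊕b27⊕b28⊕b29⊕b30⊕b31 = 1⊕1⊕0⊕0⊕0⊕0⊕1⊕0⊕0⊕1⊕1⊕1⊕1⊕0⊕0⊕1 = 0
Syndrome (s16...s1) = 00000 → position 0 (no error).
No correction needed.
Data bits at positions 3,5,6,7,9,10,11,12,13,14,15,17,18,19,20,21,22,23,24,25,26,27,28,29,30,31: 01111100000100001001111001

01111100000100001001111001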